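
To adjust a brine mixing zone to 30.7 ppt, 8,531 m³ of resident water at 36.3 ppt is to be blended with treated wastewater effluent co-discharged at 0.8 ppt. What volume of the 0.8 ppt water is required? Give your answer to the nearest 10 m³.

1600 m³

Salt balance: 8,531×36.3 + V×0.8 = (8,531+V)×30.7
309,675.3 + 0.8V = 261,901.7 + 30.7V
47,773.6 = 29.9V
V = 1,597.78 m³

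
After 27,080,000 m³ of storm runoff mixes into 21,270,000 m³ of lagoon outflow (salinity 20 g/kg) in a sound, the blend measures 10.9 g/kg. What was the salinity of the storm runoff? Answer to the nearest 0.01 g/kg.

Salt balance: 21,270,000×20 + 27,080,000×S = 48,350,000×10.9
425,400,000 + 27,080,000·S = 527,015,000
S = (527,015,000 − 425,400,000) / 27,080,000 = 3.7524 g/kg

3.75 g/kg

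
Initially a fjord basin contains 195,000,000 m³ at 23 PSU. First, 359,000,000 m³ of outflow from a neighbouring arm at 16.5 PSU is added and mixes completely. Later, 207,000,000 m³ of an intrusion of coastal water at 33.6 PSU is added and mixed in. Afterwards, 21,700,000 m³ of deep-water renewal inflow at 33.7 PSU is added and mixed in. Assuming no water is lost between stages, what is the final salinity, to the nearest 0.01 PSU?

23.12 PSU

Salt balance:
Initial salt = 195,000,000×23 = 4,485,000,000
After stage 1: salt = 4,485,000,000 + 359,000,000×16.5 = 10,408,500,000; volume = 554,000,000 m³; S = 18.788 PSU
After stage 2: salt = 10,408,500,000 + 207,000,000×33.6 = 17,363,700,000; volume = 761,000,000 m³; S = 22.817 PSU
After stage 3: salt = 17,363,700,000 + 21,700,000×33.7 = 18,094,990,000; volume = 782,700,000 m³
S = 18,094,990,000 / 782,700,000 = 23.1187 PSU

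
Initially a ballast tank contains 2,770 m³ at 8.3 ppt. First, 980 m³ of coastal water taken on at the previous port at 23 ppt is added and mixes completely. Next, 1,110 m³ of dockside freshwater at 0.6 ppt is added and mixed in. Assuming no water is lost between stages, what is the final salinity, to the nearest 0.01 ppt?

9.51 ppt

By conservation of dissolved salt,
Initial salt = 2,770×8.3 = 22,991
After stage 1: salt = 22,991 + 980×23 = 45,531; volume = 3,750 m³; S = 12.142 ppt
After stage 2: salt = 45,531 + 1,110×0.6 = 46,197; volume = 4,860 m³
S = 46,197 / 4,860 = 9.5056 ppt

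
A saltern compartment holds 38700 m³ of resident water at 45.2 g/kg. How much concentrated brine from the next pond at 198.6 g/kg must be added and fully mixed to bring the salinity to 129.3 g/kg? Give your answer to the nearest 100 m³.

47000 m³

Salt balance: 38,700×45.2 + V×198.6 = (38,700+V)×129.3
1,749,240 + 198.6V = 5,003,910 + 129.3V
3,254,670 = 69.3V
V = 46,964.94 m³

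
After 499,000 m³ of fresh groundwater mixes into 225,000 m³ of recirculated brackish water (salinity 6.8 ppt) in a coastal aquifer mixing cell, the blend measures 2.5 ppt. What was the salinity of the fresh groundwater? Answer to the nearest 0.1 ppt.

Salt balance: 225,000×6.8 + 499,000×S = 724,000×2.5
1,530,000 + 499,000·S = 1,810,000
S = (1,810,000 − 1,530,000) / 499,000 = 0.5611 ppt

0.6 ppt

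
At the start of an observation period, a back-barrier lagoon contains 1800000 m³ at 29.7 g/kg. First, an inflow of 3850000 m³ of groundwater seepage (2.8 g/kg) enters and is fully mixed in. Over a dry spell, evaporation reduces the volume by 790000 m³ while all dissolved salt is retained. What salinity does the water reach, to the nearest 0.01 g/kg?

After mixing: salt = 1,800,000×29.7 + 3,850,000×2.8 = 64,240,000; volume = 5,650,000 m³
After evaporation: salt unchanged = 64,240,000; volume = 5,650,000 − 790,000 = 4,860,000 m³
S = 64,240,000 / 4,860,000 = 13.2181 g/kg

13.22 g/kg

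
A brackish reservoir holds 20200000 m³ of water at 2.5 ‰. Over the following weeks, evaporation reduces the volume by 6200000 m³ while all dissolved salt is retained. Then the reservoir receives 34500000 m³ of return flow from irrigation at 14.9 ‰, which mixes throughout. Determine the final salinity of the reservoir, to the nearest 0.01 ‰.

11.64 ‰

After evaporation: salt = 20,200,000×2.5 = 50,500,000; volume = 20,200,000 − 6,200,000 = 14,000,000 m³
After mixing: salt = 50,500,000 + 34,500,000×14.9 = 564,550,000; volume = 14,000,000 + 34,500,000 = 48,500,000 m³
S = 564,550,000 / 48,500,000 = 11.6402 ‰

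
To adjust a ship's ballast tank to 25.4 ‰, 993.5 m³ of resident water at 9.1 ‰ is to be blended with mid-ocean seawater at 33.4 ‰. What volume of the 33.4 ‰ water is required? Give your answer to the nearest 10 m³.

2020 m³

Salt balance: 993.5×9.1 + V×33.4 = (993.5+V)×25.4
9,040.85 + 33.4V = 25,234.9 + 25.4V
16,194.05 = 8V
V = 2,024.26 m³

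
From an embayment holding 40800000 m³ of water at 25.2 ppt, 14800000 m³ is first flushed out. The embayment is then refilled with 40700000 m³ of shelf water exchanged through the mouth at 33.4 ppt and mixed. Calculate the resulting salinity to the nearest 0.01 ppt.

30.20 ppt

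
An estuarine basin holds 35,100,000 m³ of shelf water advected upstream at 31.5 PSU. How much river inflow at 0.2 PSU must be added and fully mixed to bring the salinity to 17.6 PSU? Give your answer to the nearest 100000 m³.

Salt balance: 35,100,000×31.5 + V×0.2 = (35,100,000+V)×17.6
1,105,650,000 + 0.2V = 617,760,000 + 17.6V
487,890,000 = 17.4V
V = 28,039,655.17 m³

28000000 m³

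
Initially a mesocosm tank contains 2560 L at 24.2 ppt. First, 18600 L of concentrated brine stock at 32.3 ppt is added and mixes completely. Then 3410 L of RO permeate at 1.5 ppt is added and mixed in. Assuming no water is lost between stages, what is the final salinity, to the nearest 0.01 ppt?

Conserving salt mass:
Initial salt = 2,560×24.2 = 61,952
After stage 1: salt = 61,952 + 18,600×32.3 = 662,732; volume = 21,160 L; S = 31.32 ppt
After stage 2: salt = 662,732 + 3,410×1.5 = 667,847; volume = 24,570 L
S = 667,847 / 24,570 = 27.1814 ppt

27.18 ppt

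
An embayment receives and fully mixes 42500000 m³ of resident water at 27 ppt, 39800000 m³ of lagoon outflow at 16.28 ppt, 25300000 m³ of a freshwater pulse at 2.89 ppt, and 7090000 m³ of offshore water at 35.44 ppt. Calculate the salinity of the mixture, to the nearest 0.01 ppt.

18.48 ppt

Conserving salt mass:
salt = 42,500,000×27 + 39,800,000×16.28 + 25,300,000×2.89 + 7,090,000×35.44 = 1,147,500,000 + 647,944,000 + 73,117,000 + 251,269,600 = 2,119,830,600
volume = 42,500,000 + 39,800,000 + 25,300,000 + 7,090,000 = 114,690,000 m³
S = 2,119,830,600 / 114,690,000 = 18.4831 ppt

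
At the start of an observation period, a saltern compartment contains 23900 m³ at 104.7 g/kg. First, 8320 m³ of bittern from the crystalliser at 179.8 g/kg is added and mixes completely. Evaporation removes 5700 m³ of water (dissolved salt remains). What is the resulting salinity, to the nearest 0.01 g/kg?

After mixing: salt = 23,900×104.7 + 8,320×179.8 = 3,998,266; volume = 32,220 m³
After evaporation: salt unchanged = 3,998,266; volume = 32,220 − 5,700 = 26,520 m³
S = 3,998,266 / 26,520 = 150.7642 g/kg

150.76 g/kg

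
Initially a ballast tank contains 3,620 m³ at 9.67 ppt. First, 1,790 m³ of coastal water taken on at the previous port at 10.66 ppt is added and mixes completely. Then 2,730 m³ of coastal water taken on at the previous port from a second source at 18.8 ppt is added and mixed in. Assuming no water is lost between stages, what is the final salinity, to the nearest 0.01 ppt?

12.95 ppt

Conserving salt mass:
Initial salt = 3,620×9.67 = 35,005.4
After stage 1: salt = 35,005.4 + 1,790×10.66 = 54,086.8; volume = 5,410 m³; S = 9.998 ppt
After stage 2: salt = 54,086.8 + 2,730×18.8 = 105,410.8; volume = 8,140 m³
S = 105,410.8 / 8,140 = 12.9497 ppt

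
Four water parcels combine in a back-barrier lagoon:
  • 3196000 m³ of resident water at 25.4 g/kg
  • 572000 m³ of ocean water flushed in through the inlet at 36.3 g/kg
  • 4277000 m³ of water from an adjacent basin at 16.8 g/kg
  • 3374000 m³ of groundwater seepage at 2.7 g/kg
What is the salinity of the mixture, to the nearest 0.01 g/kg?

Total salt / total volume:
salt = 3,196,000×25.4 + 572,000×36.3 + 4,277,000×16.8 + 3,374,000×2.7 = 81,178,400 + 20,763,600 + 71,853,600 + 9,109,800 = 182,905,400
volume = 3,196,000 + 572,000 + 4,277,000 + 3,374,000 = 11,419,000 m³
S = 182,905,400 / 11,419,000 = 16.0176 g/kg

16.02 g/kg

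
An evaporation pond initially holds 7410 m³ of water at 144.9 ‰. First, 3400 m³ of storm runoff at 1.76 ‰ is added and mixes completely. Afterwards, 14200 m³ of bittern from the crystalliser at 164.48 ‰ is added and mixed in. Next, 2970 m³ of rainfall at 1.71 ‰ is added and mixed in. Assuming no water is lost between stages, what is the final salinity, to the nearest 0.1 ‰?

Weighted by volume,
Initial salt = 7,410×144.9 = 1,073,709
After stage 1: salt = 1,073,709 + 3,400×1.76 = 1,079,693; volume = 10,810 m³; S = 99.879 ‰
After stage 2: salt = 1,079,693 + 14,200×164.48 = 3,415,309; volume = 25,010 m³; S = 136.558 ‰
After stage 3: salt = 3,415,309 + 2,970×1.71 = 3,420,387.7; volume = 27,980 m³
S = 3,420,387.7 / 27,980 = 122.244 ‰

122.2 ‰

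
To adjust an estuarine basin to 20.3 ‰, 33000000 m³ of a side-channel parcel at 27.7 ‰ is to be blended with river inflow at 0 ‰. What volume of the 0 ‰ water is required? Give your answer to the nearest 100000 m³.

12000000 m³

Salt balance: 33,000,000×27.7 + V×0 = (33,000,000+V)×20.3
914,100,000 + 0V = 669,900,000 + 20.3V
244,200,000 = 20.3V
V = 12,029,556.65 m³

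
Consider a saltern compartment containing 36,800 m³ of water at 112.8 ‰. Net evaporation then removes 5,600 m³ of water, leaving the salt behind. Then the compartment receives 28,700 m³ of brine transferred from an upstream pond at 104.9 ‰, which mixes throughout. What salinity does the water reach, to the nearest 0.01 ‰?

119.56 ‰

After evaporation: salt = 36,800×112.8 = 4,151,040; volume = 36,800 − 5,600 = 31,200 m³
After mixing: salt = 4,151,040 + 28,700×104.9 = 7,161,670; volume = 31,200 + 28,700 = 59,900 m³
S = 7,161,670 / 59,900 = 119.5604 ‰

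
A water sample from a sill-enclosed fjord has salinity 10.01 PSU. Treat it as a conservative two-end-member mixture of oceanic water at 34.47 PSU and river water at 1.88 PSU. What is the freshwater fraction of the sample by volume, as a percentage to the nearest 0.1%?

Let f be the freshwater fraction. Salt balance per unit volume:
f×1.88 + (1−f)×34.47 = 10.01
f = (34.47 − 10.01) / (34.47 − 1.88) = 24.46/32.59 = 0.7505

75.1%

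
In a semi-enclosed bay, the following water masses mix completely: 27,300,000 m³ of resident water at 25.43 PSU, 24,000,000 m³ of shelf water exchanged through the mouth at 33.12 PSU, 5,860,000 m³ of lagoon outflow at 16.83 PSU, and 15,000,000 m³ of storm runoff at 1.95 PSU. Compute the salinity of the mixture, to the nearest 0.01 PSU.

22.41 PSU

Mass of salt is conserved:
salt = 27,300,000×25.43 + 24,000,000×33.12 + 5,860,000×16.83 + 15,000,000×1.95 = 694,239,000 + 794,880,000 + 98,623,800 + 29,250,000 = 1,616,992,800
volume = 27,300,000 + 24,000,000 + 5,860,000 + 15,000,000 = 72,160,000 m³
S = 1,616,992,800 / 72,160,000 = 22.4084 PSU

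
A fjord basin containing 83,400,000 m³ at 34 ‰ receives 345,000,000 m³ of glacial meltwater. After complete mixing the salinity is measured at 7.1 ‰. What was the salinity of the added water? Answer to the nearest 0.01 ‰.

Salt balance: 83,400,000×34 + 345,000,000×S = 428,400,000×7.1
2,835,600,000 + 345,000,000·S = 3,041,640,000
S = (3,041,640,000 − 2,835,600,000) / 345,000,000 = 0.5972 ‰

0.60 ‰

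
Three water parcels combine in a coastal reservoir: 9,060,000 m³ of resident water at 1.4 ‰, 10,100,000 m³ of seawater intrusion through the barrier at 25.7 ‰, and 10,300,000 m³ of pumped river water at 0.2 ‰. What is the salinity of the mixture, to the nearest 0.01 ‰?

9.31 ‰

Mass of salt is conserved:
salt = 9,060,000×1.4 + 10,100,000×25.7 + 10,300,000×0.2 = 12,684,000 + 259,570,000 + 2,060,000 = 274,314,000
volume = 9,060,000 + 10,100,000 + 10,300,000 = 29,460,000 m³
S = 274,314,000 / 29,460,000 = 9.3114 ‰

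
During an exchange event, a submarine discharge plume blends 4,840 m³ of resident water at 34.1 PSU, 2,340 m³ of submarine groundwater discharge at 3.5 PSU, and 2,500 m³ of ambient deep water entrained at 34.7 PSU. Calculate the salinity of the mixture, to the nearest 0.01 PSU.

Conserving salt mass:
salt = 4,840×34.1 + 2,340×3.5 + 2,500×34.7 = 165,044 + 8,190 + 86,750 = 259,984
volume = 4,840 + 2,340 + 2,500 = 9,680 m³
S = 259,984 / 9,680 = 26.8579 PSU

26.86 PSU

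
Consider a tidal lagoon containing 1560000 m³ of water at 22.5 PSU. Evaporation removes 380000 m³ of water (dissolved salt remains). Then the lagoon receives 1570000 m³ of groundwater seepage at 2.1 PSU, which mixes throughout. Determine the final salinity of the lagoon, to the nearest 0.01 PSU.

13.96 PSU

After evaporation: salt = 1,560,000×22.5 = 35,100,000; volume = 1,560,000 − 380,000 = 1,180,000 m³
After mixing: salt = 35,100,000 + 1,570,000×2.1 = 38,397,000; volume = 1,180,000 + 1,570,000 = 2,750,000 m³
S = 38,397,000 / 2,750,000 = 13.9625 PSU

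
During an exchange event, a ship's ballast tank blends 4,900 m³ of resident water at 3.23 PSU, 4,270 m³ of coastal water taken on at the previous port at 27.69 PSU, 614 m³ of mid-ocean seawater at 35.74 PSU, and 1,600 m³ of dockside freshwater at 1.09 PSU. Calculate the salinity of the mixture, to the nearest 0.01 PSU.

Total salt / total volume:
salt = 4,900×3.23 + 4,270×27.69 + 614×35.74 + 1,600×1.09 = 15,827 + 118,236.3 + 21,944.36 + 1,744 = 157,751.66
volume = 4,900 + 4,270 + 614 + 1,600 = 11,384 m³
S = 157,751.66 / 11,384 = 13.8573 PSU

13.86 PSU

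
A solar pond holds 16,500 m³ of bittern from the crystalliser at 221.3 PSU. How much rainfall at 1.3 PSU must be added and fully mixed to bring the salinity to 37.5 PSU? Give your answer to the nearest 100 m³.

83800 m³

Salt balance: 16,500×221.3 + V×1.3 = (16,500+V)×37.5
3,651,450 + 1.3V = 618,750 + 37.5V
3,032,700 = 36.2V
V = 83,776.24 m³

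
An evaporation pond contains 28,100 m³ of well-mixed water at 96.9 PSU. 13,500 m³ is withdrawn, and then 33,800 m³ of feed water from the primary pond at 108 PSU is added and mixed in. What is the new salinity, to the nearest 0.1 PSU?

Remaining after removal: 14,600 m³ at 96.9 PSU (salt = 1,414,740)
After addition: salt = 1,414,740 + 33,800×108 = 5,065,140; volume = 48,400 m³
S = 5,065,140 / 48,400 = 104.6517 PSU

104.7 PSU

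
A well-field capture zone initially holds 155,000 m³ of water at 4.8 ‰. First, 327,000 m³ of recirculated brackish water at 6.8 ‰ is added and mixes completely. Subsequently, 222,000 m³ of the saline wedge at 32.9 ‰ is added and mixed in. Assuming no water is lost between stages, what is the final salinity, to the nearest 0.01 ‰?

14.59 ‰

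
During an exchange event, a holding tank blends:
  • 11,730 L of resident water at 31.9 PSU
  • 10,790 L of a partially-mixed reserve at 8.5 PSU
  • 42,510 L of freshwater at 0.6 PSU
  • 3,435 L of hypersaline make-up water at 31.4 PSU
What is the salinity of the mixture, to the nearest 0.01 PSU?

8.75 PSU

Weighted by volume,
salt = 11,730×31.9 + 10,790×8.5 + 42,510×0.6 + 3,435×31.4 = 374,187 + 91,715 + 25,506 + 107,859 = 599,267
volume = 11,730 + 10,790 + 42,510 + 3,435 = 68,465 L
S = 599,267 / 68,465 = 8.7529 PSU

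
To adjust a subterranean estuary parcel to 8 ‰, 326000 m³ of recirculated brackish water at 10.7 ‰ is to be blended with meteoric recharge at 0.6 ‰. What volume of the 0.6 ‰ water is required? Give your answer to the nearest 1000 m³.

Salt balance: 326,000×10.7 + V×0.6 = (326,000+V)×8
3,488,200 + 0.6V = 2,608,000 + 8V
880,200 = 7.4V
V = 118,945.95 m³

119000 m³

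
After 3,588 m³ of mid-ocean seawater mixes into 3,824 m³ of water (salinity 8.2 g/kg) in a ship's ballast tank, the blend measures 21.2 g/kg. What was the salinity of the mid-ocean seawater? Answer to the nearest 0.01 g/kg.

Salt balance: 3,824×8.2 + 3,588×S = 7,412×21.2
31,356.8 + 3,588·S = 157,134.4
S = (157,134.4 − 31,356.8) / 3,588 = 35.0551 g/kg

35.06 g/kg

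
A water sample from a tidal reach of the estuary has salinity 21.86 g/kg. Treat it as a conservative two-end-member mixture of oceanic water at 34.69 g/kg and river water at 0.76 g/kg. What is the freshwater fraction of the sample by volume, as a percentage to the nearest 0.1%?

Let f be the freshwater fraction. Salt balance per unit volume:
f×0.76 + (1−f)×34.69 = 21.86
f = (34.69 − 21.86) / (34.69 − 0.76) = 12.83/33.93 = 0.3781

37.8%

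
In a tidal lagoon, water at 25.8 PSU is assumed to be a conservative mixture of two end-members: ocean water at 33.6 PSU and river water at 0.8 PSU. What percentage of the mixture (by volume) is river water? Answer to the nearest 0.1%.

Let f be the freshwater fraction. Salt balance per unit volume:
f×0.8 + (1−f)×33.6 = 25.8
f = (33.6 − 25.8) / (33.6 − 0.8) = 7.8/32.8 = 0.2378

23.8%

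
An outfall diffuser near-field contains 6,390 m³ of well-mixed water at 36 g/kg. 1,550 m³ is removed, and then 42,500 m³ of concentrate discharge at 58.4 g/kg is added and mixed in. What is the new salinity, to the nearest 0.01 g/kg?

Remaining after removal: 4,840 m³ at 36 g/kg (salt = 174,240)
After addition: salt = 174,240 + 42,500×58.4 = 2,656,240; volume = 47,340 m³
S = 2,656,240 / 47,340 = 56.1098 g/kg

56.11 g/kg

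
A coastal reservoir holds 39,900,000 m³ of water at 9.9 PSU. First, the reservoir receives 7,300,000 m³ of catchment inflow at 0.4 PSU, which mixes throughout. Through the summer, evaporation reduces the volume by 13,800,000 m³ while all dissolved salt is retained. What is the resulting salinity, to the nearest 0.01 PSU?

11.91 PSU

After mixing: salt = 39,900,000×9.9 + 7,300,000×0.4 = 397,930,000; volume = 47,200,000 m³
After evaporation: salt unchanged = 397,930,000; volume = 47,200,000 − 13,800,000 = 33,400,000 m³
S = 397,930,000 / 33,400,000 = 11.9141 PSU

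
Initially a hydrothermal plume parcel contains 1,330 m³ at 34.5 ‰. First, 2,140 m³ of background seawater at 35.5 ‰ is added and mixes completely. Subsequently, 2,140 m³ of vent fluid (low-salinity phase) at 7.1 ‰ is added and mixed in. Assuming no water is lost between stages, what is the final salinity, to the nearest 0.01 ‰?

24.43 ‰

Conserving salt mass:
Initial salt = 1,330×34.5 = 45,885
After stage 1: salt = 45,885 + 2,140×35.5 = 121,855; volume = 3,470 m³; S = 35.117 ‰
After stage 2: salt = 121,855 + 2,140×7.1 = 137,049; volume = 5,610 m³
S = 137,049 / 5,610 = 24.4294 ‰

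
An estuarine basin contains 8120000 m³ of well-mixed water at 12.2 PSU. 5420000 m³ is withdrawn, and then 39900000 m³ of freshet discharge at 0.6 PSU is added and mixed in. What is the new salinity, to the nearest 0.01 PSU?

1.34 PSU

Remaining after removal: 2,700,000 m³ at 12.2 PSU (salt = 32,940,000)
After addition: salt = 32,940,000 + 39,900,000×0.6 = 56,880,000; volume = 42,600,000 m³
S = 56,880,000 / 42,600,000 = 1.3352 PSU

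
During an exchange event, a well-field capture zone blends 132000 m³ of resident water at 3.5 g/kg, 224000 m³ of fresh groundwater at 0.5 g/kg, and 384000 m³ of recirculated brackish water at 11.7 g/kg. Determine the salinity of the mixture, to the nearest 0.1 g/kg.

6.8 g/kg

By conservation of dissolved salt,
salt = 132,000×3.5 + 224,000×0.5 + 384,000×11.7 = 462,000 + 112,000 + 4,492,800 = 5,066,800
volume = 132,000 + 224,000 + 384,000 = 740,000 m³
S = 5,066,800 / 740,000 = 6.847 g/kg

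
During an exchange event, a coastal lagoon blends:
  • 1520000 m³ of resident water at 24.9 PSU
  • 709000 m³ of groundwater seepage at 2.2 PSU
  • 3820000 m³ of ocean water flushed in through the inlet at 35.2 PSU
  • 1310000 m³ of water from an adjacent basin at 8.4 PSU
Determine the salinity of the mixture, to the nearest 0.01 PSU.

Weighted by volume,
salt = 1,520,000×24.9 + 709,000×2.2 + 3,820,000×35.2 + 1,310,000×8.4 = 37,848,000 + 1,559,800 + 134,464,000 + 11,004,000 = 184,875,800
volume = 1,520,000 + 709,000 + 3,820,000 + 1,310,000 = 7,359,000 m³
S = 184,875,800 / 7,359,000 = 25.1224 PSU

25.12 PSU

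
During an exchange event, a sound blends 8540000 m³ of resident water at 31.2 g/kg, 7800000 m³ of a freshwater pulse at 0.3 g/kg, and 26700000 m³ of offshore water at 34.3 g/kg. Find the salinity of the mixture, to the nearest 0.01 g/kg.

Weighted by volume,
salt = 8,540,000×31.2 + 7,800,000×0.3 + 26,700,000×34.3 = 266,448,000 + 2,340,000 + 915,810,000 = 1,184,598,000
volume = 8,540,000 + 7,800,000 + 26,700,000 = 43,040,000 m³
S = 1,184,598,000 / 43,040,000 = 27.5232 g/kg

27.52 g/kg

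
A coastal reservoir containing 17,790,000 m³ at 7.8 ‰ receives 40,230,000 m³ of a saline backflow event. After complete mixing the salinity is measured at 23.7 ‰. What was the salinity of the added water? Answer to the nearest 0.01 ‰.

Salt balance: 17,790,000×7.8 + 40,230,000×S = 58,020,000×23.7
138,762,000 + 40,230,000·S = 1,375,074,000
S = (1,375,074,000 − 138,762,000) / 40,230,000 = 30.7311 ‰

30.73 ‰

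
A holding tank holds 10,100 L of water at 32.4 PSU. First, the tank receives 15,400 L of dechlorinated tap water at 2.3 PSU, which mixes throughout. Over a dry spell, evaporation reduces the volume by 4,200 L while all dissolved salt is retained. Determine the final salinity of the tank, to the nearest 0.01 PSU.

17.03 PSU

After mixing: salt = 10,100×32.4 + 15,400×2.3 = 362,660; volume = 25,500 L
After evaporation: salt unchanged = 362,660; volume = 25,500 − 4,200 = 21,300 L
S = 362,660 / 21,300 = 17.0263 PSU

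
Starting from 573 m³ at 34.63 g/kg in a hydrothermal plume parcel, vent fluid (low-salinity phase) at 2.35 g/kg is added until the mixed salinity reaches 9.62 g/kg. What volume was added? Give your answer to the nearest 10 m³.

Salt balance: 573×34.63 + V×2.35 = (573+V)×9.62
19,842.99 + 2.35V = 5,512.26 + 9.62V
14,330.73 = 7.27V
V = 1,971.21 m³

1970 m³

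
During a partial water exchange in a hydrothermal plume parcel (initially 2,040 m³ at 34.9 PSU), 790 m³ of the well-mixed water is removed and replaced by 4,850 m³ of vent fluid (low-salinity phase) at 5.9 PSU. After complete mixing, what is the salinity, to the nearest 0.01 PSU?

11.84 PSU

Remaining after removal: 1,250 m³ at 34.9 PSU (salt = 43,625)
After addition: salt = 43,625 + 4,850×5.9 = 72,240; volume = 6,100 m³
S = 72,240 / 6,100 = 11.8426 PSU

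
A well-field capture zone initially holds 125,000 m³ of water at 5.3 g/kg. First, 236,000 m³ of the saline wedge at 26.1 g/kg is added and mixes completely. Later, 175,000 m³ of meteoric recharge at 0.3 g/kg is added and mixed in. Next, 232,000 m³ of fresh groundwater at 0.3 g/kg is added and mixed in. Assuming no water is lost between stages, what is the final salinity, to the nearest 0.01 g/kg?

Weighted by volume,
Initial salt = 125,000×5.3 = 662,500
After stage 1: salt = 662,500 + 236,000×26.1 = 6,822,100; volume = 361,000 m³; S = 18.898 g/kg
After stage 2: salt = 6,822,100 + 175,000×0.3 = 6,874,600; volume = 536,000 m³; S = 12.826 g/kg
After stage 3: salt = 6,874,600 + 232,000×0.3 = 6,944,200; volume = 768,000 m³
S = 6,944,200 / 768,000 = 9.0419 g/kg

9.04 g/kg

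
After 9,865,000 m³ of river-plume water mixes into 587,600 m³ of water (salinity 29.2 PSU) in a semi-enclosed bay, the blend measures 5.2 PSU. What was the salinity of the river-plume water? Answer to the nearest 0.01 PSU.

Salt balance: 587,600×29.2 + 9,865,000×S = 10,452,600×5.2
17,157,920 + 9,865,000·S = 54,353,520
S = (54,353,520 − 17,157,920) / 9,865,000 = 3.7705 PSU

3.77 PSU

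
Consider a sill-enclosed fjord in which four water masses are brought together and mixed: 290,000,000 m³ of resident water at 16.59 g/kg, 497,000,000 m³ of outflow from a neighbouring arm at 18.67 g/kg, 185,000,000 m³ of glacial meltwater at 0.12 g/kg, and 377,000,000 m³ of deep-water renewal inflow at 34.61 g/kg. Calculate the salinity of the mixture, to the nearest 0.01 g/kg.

Weighted by volume,
salt = 290,000,000×16.59 + 497,000,000×18.67 + 185,000,000×0.12 + 377,000,000×34.61 = 4,811,100,000 + 9,278,990,000 + 22,200,000 + 13,047,970,000 = 27,160,260,000
volume = 290,000,000 + 497,000,000 + 185,000,000 + 377,000,000 = 1,349,000,000 m³
S = 27,160,260,000 / 1,349,000,000 = 20.1336 g/kg

20.13 g/kg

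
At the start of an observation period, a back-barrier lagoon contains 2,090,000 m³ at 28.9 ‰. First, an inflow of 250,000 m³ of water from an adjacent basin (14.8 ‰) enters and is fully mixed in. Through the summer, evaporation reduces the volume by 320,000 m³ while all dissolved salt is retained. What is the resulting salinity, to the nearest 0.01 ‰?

After mixing: salt = 2,090,000×28.9 + 250,000×14.8 = 64,101,000; volume = 2,340,000 m³
After evaporation: salt unchanged = 64,101,000; volume = 2,340,000 − 320,000 = 2,020,000 m³
S = 64,101,000 / 2,020,000 = 31.7332 ‰

31.73 ‰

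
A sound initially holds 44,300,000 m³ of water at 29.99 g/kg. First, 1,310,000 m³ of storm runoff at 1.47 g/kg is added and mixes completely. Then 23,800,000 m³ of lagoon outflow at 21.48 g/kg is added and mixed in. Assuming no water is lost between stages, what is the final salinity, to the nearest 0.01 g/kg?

26.53 g/kg

Total salt / total volume:
Initial salt = 44,300,000×29.99 = 1,328,557,000
After stage 1: salt = 1,328,557,000 + 1,310,000×1.47 = 1,330,482,700; volume = 45,610,000 m³; S = 29.171 g/kg
After stage 2: salt = 1,330,482,700 + 23,800,000×21.48 = 1,841,706,700; volume = 69,410,000 m³
S = 1,841,706,700 / 69,410,000 = 26.5337 g/kg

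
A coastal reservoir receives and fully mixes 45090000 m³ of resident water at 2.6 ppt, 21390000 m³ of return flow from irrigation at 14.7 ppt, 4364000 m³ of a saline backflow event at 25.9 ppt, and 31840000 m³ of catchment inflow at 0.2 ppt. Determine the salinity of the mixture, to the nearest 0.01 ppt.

By conservation of dissolved salt,
salt = 45,090,000×2.6 + 21,390,000×14.7 + 4,364,000×25.9 + 31,840,000×0.2 = 117,234,000 + 314,433,000 + 113,027,600 + 6,368,000 = 551,062,600
volume = 45,090,000 + 21,390,000 + 4,364,000 + 31,840,000 = 102,684,000 m³
S = 551,062,600 / 102,684,000 = 5.3666 ppt

5.37 ppt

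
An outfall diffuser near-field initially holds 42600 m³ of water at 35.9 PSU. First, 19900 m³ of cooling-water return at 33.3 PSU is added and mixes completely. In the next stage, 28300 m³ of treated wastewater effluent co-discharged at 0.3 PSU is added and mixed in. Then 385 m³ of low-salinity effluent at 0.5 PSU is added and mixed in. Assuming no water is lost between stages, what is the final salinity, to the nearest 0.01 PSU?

Weighted by volume,
Initial salt = 42,600×35.9 = 1,529,340
After stage 1: salt = 1,529,340 + 19,900×33.3 = 2,192,010; volume = 62,500 m³; S = 35.072 PSU
After stage 2: salt = 2,192,010 + 28,300×0.3 = 2,200,500; volume = 90,800 m³; S = 24.235 PSU
After stage 3: salt = 2,200,500 + 385×0.5 = 2,200,692.5; volume = 91,185 m³
S = 2,200,692.5 / 91,185 = 24.1344 PSU

24.13 PSU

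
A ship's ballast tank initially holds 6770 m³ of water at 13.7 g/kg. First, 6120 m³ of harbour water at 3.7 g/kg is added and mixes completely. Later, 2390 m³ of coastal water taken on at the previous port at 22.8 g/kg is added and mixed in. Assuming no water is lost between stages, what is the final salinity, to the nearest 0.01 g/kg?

11.12 g/kg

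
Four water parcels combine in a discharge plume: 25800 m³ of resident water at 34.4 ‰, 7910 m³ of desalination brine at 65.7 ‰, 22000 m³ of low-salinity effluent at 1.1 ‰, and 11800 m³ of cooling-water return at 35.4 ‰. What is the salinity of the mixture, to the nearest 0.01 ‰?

Mass of salt is conserved:
salt = 25,800×34.4 + 7,910×65.7 + 22,000×1.1 + 11,800×35.4 = 887,520 + 519,687 + 24,200 + 417,720 = 1,849,127
volume = 25,800 + 7,910 + 22,000 + 11,800 = 67,510 m³
S = 1,849,127 / 67,510 = 27.3904 ‰

27.39 ‰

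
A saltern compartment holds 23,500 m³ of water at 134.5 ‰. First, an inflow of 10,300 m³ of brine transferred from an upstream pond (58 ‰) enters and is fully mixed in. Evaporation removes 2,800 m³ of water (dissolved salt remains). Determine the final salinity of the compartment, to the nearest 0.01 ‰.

After mixing: salt = 23,500×134.5 + 10,300×58 = 3,758,150; volume = 33,800 m³
After evaporation: salt unchanged = 3,758,150; volume = 33,800 − 2,800 = 31,000 m³
S = 3,758,150 / 31,000 = 121.2306 ‰

121.23 ‰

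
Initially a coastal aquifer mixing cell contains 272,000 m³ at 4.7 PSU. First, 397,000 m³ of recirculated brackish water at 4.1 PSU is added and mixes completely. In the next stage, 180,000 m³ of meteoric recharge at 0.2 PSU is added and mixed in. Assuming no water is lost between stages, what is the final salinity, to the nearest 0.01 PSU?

3.47 PSU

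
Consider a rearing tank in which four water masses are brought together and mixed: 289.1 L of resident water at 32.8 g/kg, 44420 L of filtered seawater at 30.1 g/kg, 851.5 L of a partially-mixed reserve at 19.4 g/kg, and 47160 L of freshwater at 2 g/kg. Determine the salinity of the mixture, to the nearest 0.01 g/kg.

Mass of salt is conserved:
salt = 289.1×32.8 + 44,420×30.1 + 851.5×19.4 + 47,160×2 = 9,482.48 + 1,337,042 + 16,519.1 + 94,320 = 1,457,363.58
volume = 289.1 + 44,420 + 851.5 + 47,160 = 92,720.6 L
S = 1,457,363.58 / 92,720.6 = 15.7178 g/kg

15.72 g/kg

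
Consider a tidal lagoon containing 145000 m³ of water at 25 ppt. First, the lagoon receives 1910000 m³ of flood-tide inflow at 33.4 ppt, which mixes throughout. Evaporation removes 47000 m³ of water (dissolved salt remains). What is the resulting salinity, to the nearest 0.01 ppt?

33.58 ppt

After mixing: salt = 145,000×25 + 1,910,000×33.4 = 67,419,000; volume = 2,055,000 m³
After evaporation: salt unchanged = 67,419,000; volume = 2,055,000 − 47,000 = 2,008,000 m³
S = 67,419,000 / 2,008,000 = 33.5752 ppt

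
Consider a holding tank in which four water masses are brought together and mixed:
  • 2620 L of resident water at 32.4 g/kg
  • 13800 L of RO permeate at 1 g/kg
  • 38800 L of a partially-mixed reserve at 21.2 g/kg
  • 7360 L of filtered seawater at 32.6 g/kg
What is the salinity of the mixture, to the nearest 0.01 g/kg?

Weighted by volume,
salt = 2,620×32.4 + 13,800×1 + 38,800×21.2 + 7,360×32.6 = 84,888 + 13,800 + 822,560 + 239,936 = 1,161,184
volume = 2,620 + 13,800 + 38,800 + 7,360 = 62,580 L
S = 1,161,184 / 62,580 = 18.5552 g/kg

18.56 g/kg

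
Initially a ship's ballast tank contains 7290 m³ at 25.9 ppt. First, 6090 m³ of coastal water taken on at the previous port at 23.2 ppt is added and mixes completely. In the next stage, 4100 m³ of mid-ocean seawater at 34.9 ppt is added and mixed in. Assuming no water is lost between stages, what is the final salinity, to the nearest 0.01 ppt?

Total salt / total volume:
Initial salt = 7,290×25.9 = 188,811
After stage 1: salt = 188,811 + 6,090×23.2 = 330,099; volume = 13,380 m³; S = 24.671 ppt
After stage 2: salt = 330,099 + 4,100×34.9 = 473,189; volume = 17,480 m³
S = 473,189 / 17,480 = 27.0703 ppt

27.07 ppt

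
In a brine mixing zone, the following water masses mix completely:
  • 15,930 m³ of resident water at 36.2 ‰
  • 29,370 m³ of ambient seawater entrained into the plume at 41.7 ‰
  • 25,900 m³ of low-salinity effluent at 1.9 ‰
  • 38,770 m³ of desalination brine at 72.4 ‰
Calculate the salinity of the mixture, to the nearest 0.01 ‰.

42.35 ‰

Weighted by volume,
salt = 15,930×36.2 + 29,370×41.7 + 25,900×1.9 + 38,770×72.4 = 576,666 + 1,224,729 + 49,210 + 2,806,948 = 4,657,553
volume = 15,930 + 29,370 + 25,900 + 38,770 = 109,970 m³
S = 4,657,553 / 109,970 = 42.3529 ‰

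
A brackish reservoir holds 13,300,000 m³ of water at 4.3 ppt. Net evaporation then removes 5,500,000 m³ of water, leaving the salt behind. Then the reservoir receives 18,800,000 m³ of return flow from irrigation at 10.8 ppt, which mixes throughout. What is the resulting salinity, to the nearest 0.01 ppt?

After evaporation: salt = 13,300,000×4.3 = 57,190,000; volume = 13,300,000 − 5,500,000 = 7,800,000 m³
After mixing: salt = 57,190,000 + 18,800,000×10.8 = 260,230,000; volume = 7,800,000 + 18,800,000 = 26,600,000 m³
S = 260,230,000 / 26,600,000 = 9.7831 ppt

9.78 ppt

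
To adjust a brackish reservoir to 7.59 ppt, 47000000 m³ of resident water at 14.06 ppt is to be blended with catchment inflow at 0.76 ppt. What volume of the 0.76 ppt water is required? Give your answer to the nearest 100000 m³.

Salt balance: 47,000,000×14.06 + V×0.76 = (47,000,000+V)×7.59
660,820,000 + 0.76V = 356,730,000 + 7.59V
304,090,000 = 6.83V
V = 44,522,694 m³

44500000 m³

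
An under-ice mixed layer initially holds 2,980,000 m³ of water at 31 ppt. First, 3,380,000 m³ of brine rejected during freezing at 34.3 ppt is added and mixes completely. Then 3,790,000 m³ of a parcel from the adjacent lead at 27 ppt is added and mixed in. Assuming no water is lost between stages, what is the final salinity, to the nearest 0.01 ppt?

30.61 ppt

Conserving salt mass:
Initial salt = 2,980,000×31 = 92,380,000
After stage 1: salt = 92,380,000 + 3,380,000×34.3 = 208,314,000; volume = 6,360,000 m³; S = 32.754 ppt
After stage 2: salt = 208,314,000 + 3,790,000×27 = 310,644,000; volume = 10,150,000 m³
S = 310,644,000 / 10,150,000 = 30.6053 ppt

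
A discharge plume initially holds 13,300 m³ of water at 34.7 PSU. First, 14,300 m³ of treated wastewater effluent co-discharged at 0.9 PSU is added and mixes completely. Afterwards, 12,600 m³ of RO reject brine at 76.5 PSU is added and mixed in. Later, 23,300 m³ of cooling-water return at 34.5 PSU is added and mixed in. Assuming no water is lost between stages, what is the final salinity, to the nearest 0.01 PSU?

By conservation of dissolved salt,
Initial salt = 13,300×34.7 = 461,510
After stage 1: salt = 461,510 + 14,300×0.9 = 474,380; volume = 27,600 m³; S = 17.188 PSU
After stage 2: salt = 474,380 + 12,600×76.5 = 1,438,280; volume = 40,200 m³; S = 35.778 PSU
After stage 3: salt = 1,438,280 + 23,300×34.5 = 2,242,130; volume = 63,500 m³
S = 2,242,130 / 63,500 = 35.3091 PSU

35.31 PSU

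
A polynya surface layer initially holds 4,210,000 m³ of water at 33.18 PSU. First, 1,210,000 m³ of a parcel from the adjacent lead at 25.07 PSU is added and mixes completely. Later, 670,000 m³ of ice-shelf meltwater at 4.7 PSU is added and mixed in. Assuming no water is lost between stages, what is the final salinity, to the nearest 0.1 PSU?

Salt balance:
Initial salt = 4,210,000×33.18 = 139,687,800
After stage 1: salt = 139,687,800 + 1,210,000×25.07 = 170,022,500; volume = 5,420,000 m³; S = 31.369 PSU
After stage 2: salt = 170,022,500 + 670,000×4.7 = 173,171,500; volume = 6,090,000 m³
S = 173,171,500 / 6,090,000 = 28.4354 PSU

28.4 PSU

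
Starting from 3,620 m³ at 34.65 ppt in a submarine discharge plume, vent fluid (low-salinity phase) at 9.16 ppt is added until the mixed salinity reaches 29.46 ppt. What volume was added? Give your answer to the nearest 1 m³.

Salt balance: 3,620×34.65 + V×9.16 = (3,620+V)×29.46
125,433 + 9.16V = 106,645.2 + 29.46V
18,787.8 = 20.3V
V = 925.51 m³

926 m³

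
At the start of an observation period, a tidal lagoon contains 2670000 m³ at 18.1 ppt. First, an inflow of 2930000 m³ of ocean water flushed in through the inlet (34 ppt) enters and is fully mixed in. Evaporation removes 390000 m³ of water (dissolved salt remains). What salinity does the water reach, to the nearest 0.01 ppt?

After mixing: salt = 2,670,000×18.1 + 2,930,000×34 = 147,947,000; volume = 5,600,000 m³
After evaporation: salt unchanged = 147,947,000; volume = 5,600,000 − 390,000 = 5,210,000 m³
S = 147,947,000 / 5,210,000 = 28.3967 ppt

28.40 ppt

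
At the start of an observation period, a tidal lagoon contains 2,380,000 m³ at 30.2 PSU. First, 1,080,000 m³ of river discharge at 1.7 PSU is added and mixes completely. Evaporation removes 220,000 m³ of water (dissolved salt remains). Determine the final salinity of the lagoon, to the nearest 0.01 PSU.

After mixing: salt = 2,380,000×30.2 + 1,080,000×1.7 = 73,712,000; volume = 3,460,000 m³
After evaporation: salt unchanged = 73,712,000; volume = 3,460,000 − 220,000 = 3,240,000 m³
S = 73,712,000 / 3,240,000 = 22.7506 PSU

22.75 PSU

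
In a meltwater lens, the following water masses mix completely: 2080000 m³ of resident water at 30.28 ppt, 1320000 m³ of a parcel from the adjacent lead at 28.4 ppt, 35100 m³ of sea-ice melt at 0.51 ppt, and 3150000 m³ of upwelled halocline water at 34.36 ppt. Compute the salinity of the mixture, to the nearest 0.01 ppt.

31.70 ppt

Salt balance:
salt = 2,080,000×30.28 + 1,320,000×28.4 + 35,100×0.51 + 3,150,000×34.36 = 62,982,400 + 37,488,000 + 17,901 + 108,234,000 = 208,722,301
volume = 2,080,000 + 1,320,000 + 35,100 + 3,150,000 = 6,585,100 m³
S = 208,722,301 / 6,585,100 = 31.6961 ppt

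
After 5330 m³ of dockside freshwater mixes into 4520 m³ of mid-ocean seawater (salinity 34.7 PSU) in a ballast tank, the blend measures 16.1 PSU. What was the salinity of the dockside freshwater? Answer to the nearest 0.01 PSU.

0.33 PSU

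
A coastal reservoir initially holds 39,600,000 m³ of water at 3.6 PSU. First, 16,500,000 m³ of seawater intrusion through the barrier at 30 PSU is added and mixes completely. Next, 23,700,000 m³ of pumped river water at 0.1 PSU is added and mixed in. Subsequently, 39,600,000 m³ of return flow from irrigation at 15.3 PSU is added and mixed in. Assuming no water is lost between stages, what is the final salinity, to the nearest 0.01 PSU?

Total salt / total volume:
Initial salt = 39,600,000×3.6 = 142,560,000
After stage 1: salt = 142,560,000 + 16,500,000×30 = 637,560,000; volume = 56,100,000 m³; S = 11.365 PSU
After stage 2: salt = 637,560,000 + 23,700,000×0.1 = 639,930,000; volume = 79,800,000 m³; S = 8.019 PSU
After stage 3: salt = 639,930,000 + 39,600,000×15.3 = 1,245,810,000; volume = 119,400,000 m³
S = 1,245,810,000 / 119,400,000 = 10.4339 PSU

10.43 PSU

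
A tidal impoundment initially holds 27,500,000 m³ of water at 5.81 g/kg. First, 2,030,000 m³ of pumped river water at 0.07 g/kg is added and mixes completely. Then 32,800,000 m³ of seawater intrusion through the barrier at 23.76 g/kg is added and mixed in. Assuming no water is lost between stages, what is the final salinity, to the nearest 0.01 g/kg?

15.07 g/kg

Mass of salt is conserved:
Initial salt = 27,500,000×5.81 = 159,775,000
After stage 1: salt = 159,775,000 + 2,030,000×0.07 = 159,917,100; volume = 29,530,000 m³; S = 5.415 g/kg
After stage 2: salt = 159,917,100 + 32,800,000×23.76 = 939,245,100; volume = 62,330,000 m³
S = 939,245,100 / 62,330,000 = 15.0689 g/kg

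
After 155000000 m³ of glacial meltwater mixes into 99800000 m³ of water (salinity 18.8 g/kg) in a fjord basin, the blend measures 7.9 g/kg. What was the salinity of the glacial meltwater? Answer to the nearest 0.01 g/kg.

Salt balance: 99,800,000×18.8 + 155,000,000×S = 254,800,000×7.9
1,876,240,000 + 155,000,000·S = 2,012,920,000
S = (2,012,920,000 − 1,876,240,000) / 155,000,000 = 0.8818 g/kg

0.88 g/kg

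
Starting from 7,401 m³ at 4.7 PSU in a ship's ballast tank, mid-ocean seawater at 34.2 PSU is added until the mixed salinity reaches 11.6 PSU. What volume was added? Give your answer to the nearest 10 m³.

Salt balance: 7,401×4.7 + V×34.2 = (7,401+V)×11.6
34,784.7 + 34.2V = 85,851.6 + 11.6V
51,066.9 = 22.6V
V = 2,259.6 m³

2260 m³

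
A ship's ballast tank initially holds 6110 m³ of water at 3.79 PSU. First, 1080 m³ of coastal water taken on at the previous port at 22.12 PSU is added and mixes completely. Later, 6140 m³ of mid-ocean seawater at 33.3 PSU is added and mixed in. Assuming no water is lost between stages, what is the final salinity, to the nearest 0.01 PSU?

Weighted by volume,
Initial salt = 6,110×3.79 = 23,156.9
After stage 1: salt = 23,156.9 + 1,080×22.12 = 47,046.5; volume = 7,190 m³; S = 6.543 PSU
After stage 2: salt = 47,046.5 + 6,140×33.3 = 251,508.5; volume = 13,330 m³
S = 251,508.5 / 13,330 = 18.8679 PSU

18.87 PSU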